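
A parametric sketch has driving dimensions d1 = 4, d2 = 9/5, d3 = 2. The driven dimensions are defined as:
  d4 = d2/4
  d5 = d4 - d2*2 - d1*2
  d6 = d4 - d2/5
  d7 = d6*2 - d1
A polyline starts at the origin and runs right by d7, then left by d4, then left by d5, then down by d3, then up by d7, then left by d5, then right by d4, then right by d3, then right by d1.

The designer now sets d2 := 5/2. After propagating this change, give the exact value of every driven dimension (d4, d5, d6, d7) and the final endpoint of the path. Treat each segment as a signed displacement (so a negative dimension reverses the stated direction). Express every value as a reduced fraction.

Apply edit: d2 := 5/2
  d4 = d2/4 = 5/8
  d5 = d4 - d2*2 - d1*2 = -99/8
  d6 = d4 - d2/5 = 1/8
  d7 = d6*2 - d1 = -15/4
Walk from origin (0, 0):
  seg 1: right by d7 = -15/4 → (-15/4, 0)
  seg 2: left by d4 = 5/8 → (-35/8, 0)
  seg 3: left by d5 = -99/8 → (8, 0)
  seg 4: down by d3 = 2 → (8, -2)
  seg 5: up by d7 = -15/4 → (8, -23/4)
  seg 6: left by d5 = -99/8 → (163/8, -23/4)
  seg 7: right by d4 = 5/8 → (21, -23/4)
  seg 8: right by d3 = 2 → (23, -23/4)
  seg 9: right by d1 = 4 → (27, -23/4)

d4 = 5/8
d5 = -99/8
d6 = 1/8
d7 = -15/4
endpoint = (27, -23/4)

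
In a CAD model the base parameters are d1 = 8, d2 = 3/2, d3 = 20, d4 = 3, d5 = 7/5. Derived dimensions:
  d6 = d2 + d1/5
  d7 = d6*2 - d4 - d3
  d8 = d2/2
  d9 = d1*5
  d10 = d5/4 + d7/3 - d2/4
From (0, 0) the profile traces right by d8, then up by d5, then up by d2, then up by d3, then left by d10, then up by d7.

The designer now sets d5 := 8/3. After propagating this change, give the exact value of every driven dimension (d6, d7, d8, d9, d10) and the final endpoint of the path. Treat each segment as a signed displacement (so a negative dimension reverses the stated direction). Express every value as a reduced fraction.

d6 = 31/10
d7 = -84/5
d8 = 3/4
d9 = 40
d10 = -637/120
endpoint = (727/120, 221/30)

Apply edit: d5 := 8/3
  d6 = d2 + d1/5 = 31/10
  d7 = d6*2 - d4 - d3 = -84/5
  d8 = d2/2 = 3/4
  d9 = d1*5 = 40
  d10 = d5/4 + d7/3 - d2/4 = -637/120
Walk from origin (0, 0):
  seg 1: right by d8 = 3/4 → (3/4, 0)
  seg 2: up by d5 = 8/3 → (3/4, 8/3)
  seg 3: up by d2 = 3/2 → (3/4, 25/6)
  seg 4: up by d3 = 20 → (3/4, 145/6)
  seg 5: left by d10 = -637/120 → (727/120, 145/6)
  seg 6: up by d7 = -84/5 → (727/120, 221/30)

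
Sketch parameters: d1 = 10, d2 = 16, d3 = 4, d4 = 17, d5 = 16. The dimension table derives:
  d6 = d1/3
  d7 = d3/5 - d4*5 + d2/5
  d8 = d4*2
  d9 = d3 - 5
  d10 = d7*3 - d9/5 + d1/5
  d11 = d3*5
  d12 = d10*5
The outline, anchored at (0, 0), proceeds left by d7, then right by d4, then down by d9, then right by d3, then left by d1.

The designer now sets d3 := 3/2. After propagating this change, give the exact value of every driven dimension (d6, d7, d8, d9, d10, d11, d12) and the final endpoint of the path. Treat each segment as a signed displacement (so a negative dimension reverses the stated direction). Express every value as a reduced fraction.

Apply edit: d3 := 3/2
  d6 = d1/3 = 10/3
  d7 = d3/5 - d4*5 + d2/5 = -163/2
  d8 = d4*2 = 34
  d9 = d3 - 5 = -7/2
  d10 = d7*3 - d9/5 + d1/5 = -1209/5
  d11 = d3*5 = 15/2
  d12 = d10*5 = -1209
Walk from origin (0, 0):
  seg 1: left by d7 = -163/2 → (163/2, 0)
  seg 2: right by d4 = 17 → (197/2, 0)
  seg 3: down by d9 = -7/2 → (197/2, 7/2)
  seg 4: right by d3 = 3/2 → (100, 7/2)
  seg 5: left by d1 = 10 → (90, 7/2)

d6 = 10/3
d7 = -163/2
d8 = 34
d9 = -7/2
d10 = -1209/5
d11 = 15/2
d12 = -1209
endpoint = (90, 7/2)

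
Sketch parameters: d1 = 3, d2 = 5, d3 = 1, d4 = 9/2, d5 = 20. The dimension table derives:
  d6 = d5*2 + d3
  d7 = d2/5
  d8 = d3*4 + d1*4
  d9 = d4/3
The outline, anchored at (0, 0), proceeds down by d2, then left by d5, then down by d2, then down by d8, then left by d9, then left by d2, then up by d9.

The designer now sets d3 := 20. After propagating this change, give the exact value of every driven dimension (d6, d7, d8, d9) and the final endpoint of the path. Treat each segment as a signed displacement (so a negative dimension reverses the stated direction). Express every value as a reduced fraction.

Apply edit: d3 := 20
  d6 = d5*2 + d3 = 60
  d7 = d2/5 = 1
  d8 = d3*4 + d1*4 = 92
  d9 = d4/3 = 3/2
Walk from origin (0, 0):
  seg 1: down by d2 = 5 → (0, -5)
  seg 2: left by d5 = 20 → (-20, -5)
  seg 3: down by d2 = 5 → (-20, -10)
  seg 4: down by d8 = 92 → (-20, -102)
  seg 5: left by d9 = 3/2 → (-43/2, -102)
  seg 6: left by d2 = 5 → (-53/2, -102)
  seg 7: up by d9 = 3/2 → (-53/2, -201/2)

d6 = 60
d7 = 1
d8 = 92
d9 = 3/2
endpoint = (-53/2, -201/2)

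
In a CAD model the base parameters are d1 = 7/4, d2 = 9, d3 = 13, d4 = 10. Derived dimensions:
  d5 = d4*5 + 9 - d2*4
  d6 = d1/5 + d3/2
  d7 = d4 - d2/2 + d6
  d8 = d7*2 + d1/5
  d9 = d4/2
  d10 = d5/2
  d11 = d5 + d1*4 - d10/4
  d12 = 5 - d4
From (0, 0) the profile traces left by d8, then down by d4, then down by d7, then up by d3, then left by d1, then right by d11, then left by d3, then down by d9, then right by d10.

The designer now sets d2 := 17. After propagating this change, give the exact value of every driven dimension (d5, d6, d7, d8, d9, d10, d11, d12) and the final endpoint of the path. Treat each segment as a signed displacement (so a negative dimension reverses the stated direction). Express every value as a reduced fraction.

d5 = -9
d6 = 137/20
d7 = 167/20
d8 = 341/20
d9 = 5
d10 = -9/2
d11 = -7/8
d12 = -5
endpoint = (-1487/40, -207/20)

Apply edit: d2 := 17
  d5 = d4*5 + 9 - d2*4 = -9
  d6 = d1/5 + d3/2 = 137/20
  d7 = d4 - d2/2 + d6 = 167/20
  d8 = d7*2 + d1/5 = 341/20
  d9 = d4/2 = 5
  d10 = d5/2 = -9/2
  d11 = d5 + d1*4 - d10/4 = -7/8
  d12 = 5 - d4 = -5
Walk from origin (0, 0):
  seg 1: left by d8 = 341/20 → (-341/20, 0)
  seg 2: down by d4 = 10 → (-341/20, -10)
  seg 3: down by d7 = 167/20 → (-341/20, -367/20)
  seg 4: up by d3 = 13 → (-341/20, -107/20)
  seg 5: left by d1 = 7/4 → (-94/5, -107/20)
  seg 6: right by d11 = -7/8 → (-787/40, -107/20)
  seg 7: left by d3 = 13 → (-1307/40, -107/20)
  seg 8: down by d9 = 5 → (-1307/40, -207/20)
  seg 9: right by d10 = -9/2 → (-1487/40, -207/20)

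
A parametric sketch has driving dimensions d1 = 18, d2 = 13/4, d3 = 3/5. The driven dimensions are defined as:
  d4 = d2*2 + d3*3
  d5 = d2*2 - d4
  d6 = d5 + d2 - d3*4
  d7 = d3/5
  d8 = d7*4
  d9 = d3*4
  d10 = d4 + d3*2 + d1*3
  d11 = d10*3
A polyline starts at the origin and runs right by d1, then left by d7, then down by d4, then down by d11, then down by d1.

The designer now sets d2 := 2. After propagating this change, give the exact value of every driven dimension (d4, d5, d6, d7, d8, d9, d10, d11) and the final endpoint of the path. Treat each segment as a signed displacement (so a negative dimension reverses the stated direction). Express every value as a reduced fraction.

d4 = 29/5
d5 = -9/5
d6 = -11/5
d7 = 3/25
d8 = 12/25
d9 = 12/5
d10 = 61
d11 = 183
endpoint = (447/25, -1034/5)

Apply edit: d2 := 2
  d4 = d2*2 + d3*3 = 29/5
  d5 = d2*2 - d4 = -9/5
  d6 = d5 + d2 - d3*4 = -11/5
  d7 = d3/5 = 3/25
  d8 = d7*4 = 12/25
  d9 = d3*4 = 12/5
  d10 = d4 + d3*2 + d1*3 = 61
  d11 = d10*3 = 183
Walk from origin (0, 0):
  seg 1: right by d1 = 18 → (18, 0)
  seg 2: left by d7 = 3/25 → (447/25, 0)
  seg 3: down by d4 = 29/5 → (447/25, -29/5)
  seg 4: down by d11 = 183 → (447/25, -944/5)
  seg 5: down by d1 = 18 → (447/25, -1034/5)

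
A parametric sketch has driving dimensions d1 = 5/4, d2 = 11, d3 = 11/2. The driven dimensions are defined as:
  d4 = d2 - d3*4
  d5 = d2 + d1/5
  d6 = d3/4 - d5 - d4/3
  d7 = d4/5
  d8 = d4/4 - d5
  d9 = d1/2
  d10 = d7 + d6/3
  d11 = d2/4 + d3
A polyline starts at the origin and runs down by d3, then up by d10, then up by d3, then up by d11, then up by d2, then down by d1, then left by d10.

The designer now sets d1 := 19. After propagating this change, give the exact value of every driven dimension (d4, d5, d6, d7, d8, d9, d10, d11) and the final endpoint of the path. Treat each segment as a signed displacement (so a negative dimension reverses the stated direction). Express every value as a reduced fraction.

Apply edit: d1 := 19
  d4 = d2 - d3*4 = -11
  d5 = d2 + d1/5 = 74/5
  d6 = d3/4 - d5 - d4/3 = -1171/120
  d7 = d4/5 = -11/5
  d8 = d4/4 - d5 = -351/20
  d9 = d1/2 = 19/2
  d10 = d7 + d6/3 = -1963/360
  d11 = d2/4 + d3 = 33/4
Walk from origin (0, 0):
  seg 1: down by d3 = 11/2 → (0, -11/2)
  seg 2: up by d10 = -1963/360 → (0, -3943/360)
  seg 3: up by d3 = 11/2 → (0, -1963/360)
  seg 4: up by d11 = 33/4 → (0, 1007/360)
  seg 5: up by d2 = 11 → (0, 4967/360)
  seg 6: down by d1 = 19 → (0, -1873/360)
  seg 7: left by d10 = -1963/360 → (1963/360, -1873/360)

d4 = -11
d5 = 74/5
d6 = -1171/120
d7 = -11/5
d8 = -351/20
d9 = 19/2
d10 = -1963/360
d11 = 33/4
endpoint = (1963/360, -1873/360)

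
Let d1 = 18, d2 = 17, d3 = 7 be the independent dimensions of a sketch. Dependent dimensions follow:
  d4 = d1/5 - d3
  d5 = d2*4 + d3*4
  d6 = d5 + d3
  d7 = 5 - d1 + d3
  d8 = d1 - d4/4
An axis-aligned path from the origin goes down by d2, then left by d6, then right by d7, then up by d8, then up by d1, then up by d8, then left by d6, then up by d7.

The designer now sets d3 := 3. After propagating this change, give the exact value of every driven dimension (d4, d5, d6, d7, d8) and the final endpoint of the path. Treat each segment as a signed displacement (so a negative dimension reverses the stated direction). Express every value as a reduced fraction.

d4 = 3/5
d5 = 80
d6 = 83
d7 = -10
d8 = 357/20
endpoint = (-176, 267/10)

Apply edit: d3 := 3
  d4 = d1/5 - d3 = 3/5
  d5 = d2*4 + d3*4 = 80
  d6 = d5 + d3 = 83
  d7 = 5 - d1 + d3 = -10
  d8 = d1 - d4/4 = 357/20
Walk from origin (0, 0):
  seg 1: down by d2 = 17 → (0, -17)
  seg 2: left by d6 = 83 → (-83, -17)
  seg 3: right by d7 = -10 → (-93, -17)
  seg 4: up by d8 = 357/20 → (-93, 17/20)
  seg 5: up by d1 = 18 → (-93, 377/20)
  seg 6: up by d8 = 357/20 → (-93, 367/10)
  seg 7: left by d6 = 83 → (-176, 367/10)
  seg 8: up by d7 = -10 → (-176, 267/10)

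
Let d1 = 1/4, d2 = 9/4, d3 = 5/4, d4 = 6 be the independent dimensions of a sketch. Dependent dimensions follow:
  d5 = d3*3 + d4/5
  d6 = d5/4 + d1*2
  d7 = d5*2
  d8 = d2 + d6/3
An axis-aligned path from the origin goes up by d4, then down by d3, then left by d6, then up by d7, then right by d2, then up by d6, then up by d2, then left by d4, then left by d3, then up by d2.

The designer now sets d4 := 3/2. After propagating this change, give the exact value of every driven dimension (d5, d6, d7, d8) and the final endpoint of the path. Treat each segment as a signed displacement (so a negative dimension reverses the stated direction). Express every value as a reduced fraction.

d5 = 81/20
d6 = 121/80
d7 = 81/10
d8 = 661/240
endpoint = (-161/80, 1149/80)

Apply edit: d4 := 3/2
  d5 = d3*3 + d4/5 = 81/20
  d6 = d5/4 + d1*2 = 121/80
  d7 = d5*2 = 81/10
  d8 = d2 + d6/3 = 661/240
Walk from origin (0, 0):
  seg 1: up by d4 = 3/2 → (0, 3/2)
  seg 2: down by d3 = 5/4 → (0, 1/4)
  seg 3: left by d6 = 121/80 → (-121/80, 1/4)
  seg 4: up by d7 = 81/10 → (-121/80, 167/20)
  seg 5: right by d2 = 9/4 → (59/80, 167/20)
  seg 6: up by d6 = 121/80 → (59/80, 789/80)
  seg 7: up by d2 = 9/4 → (59/80, 969/80)
  seg 8: left by d4 = 3/2 → (-61/80, 969/80)
  seg 9: left by d3 = 5/4 → (-161/80, 969/80)
  seg 10: up by d2 = 9/4 → (-161/80, 1149/80)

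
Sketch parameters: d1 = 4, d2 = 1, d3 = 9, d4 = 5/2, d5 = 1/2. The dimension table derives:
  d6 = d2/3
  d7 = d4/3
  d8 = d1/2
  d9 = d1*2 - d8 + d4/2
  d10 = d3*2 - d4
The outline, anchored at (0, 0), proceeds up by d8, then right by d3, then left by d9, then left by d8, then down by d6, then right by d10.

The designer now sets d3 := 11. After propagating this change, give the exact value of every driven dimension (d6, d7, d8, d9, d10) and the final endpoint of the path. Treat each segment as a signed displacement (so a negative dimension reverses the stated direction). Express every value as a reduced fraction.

Apply edit: d3 := 11
  d6 = d2/3 = 1/3
  d7 = d4/3 = 5/6
  d8 = d1/2 = 2
  d9 = d1*2 - d8 + d4/2 = 29/4
  d10 = d3*2 - d4 = 39/2
Walk from origin (0, 0):
  seg 1: up by d8 = 2 → (0, 2)
  seg 2: right by d3 = 11 → (11, 2)
  seg 3: left by d9 = 29/4 → (15/4, 2)
  seg 4: left by d8 = 2 → (7/4, 2)
  seg 5: down by d6 = 1/3 → (7/4, 5/3)
  seg 6: right by d10 = 39/2 → (85/4, 5/3)

d6 = 1/3
d7 = 5/6
d8 = 2
d9 = 29/4
d10 = 39/2
endpoint = (85/4, 5/3)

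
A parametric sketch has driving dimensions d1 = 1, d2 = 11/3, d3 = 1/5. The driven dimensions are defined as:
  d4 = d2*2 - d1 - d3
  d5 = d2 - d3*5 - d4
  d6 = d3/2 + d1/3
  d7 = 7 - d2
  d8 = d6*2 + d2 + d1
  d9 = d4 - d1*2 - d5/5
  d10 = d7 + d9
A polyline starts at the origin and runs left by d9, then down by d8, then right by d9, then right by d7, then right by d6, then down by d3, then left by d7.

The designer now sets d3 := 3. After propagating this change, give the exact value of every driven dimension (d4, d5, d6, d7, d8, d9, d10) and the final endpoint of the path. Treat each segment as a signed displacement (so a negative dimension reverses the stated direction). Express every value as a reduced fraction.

d4 = 10/3
d5 = -44/3
d6 = 11/6
d7 = 10/3
d8 = 25/3
d9 = 64/15
d10 = 38/5
endpoint = (11/6, -34/3)

Apply edit: d3 := 3
  d4 = d2*2 - d1 - d3 = 10/3
  d5 = d2 - d3*5 - d4 = -44/3
  d6 = d3/2 + d1/3 = 11/6
  d7 = 7 - d2 = 10/3
  d8 = d6*2 + d2 + d1 = 25/3
  d9 = d4 - d1*2 - d5/5 = 64/15
  d10 = d7 + d9 = 38/5
Walk from origin (0, 0):
  seg 1: left by d9 = 64/15 → (-64/15, 0)
  seg 2: down by d8 = 25/3 → (-64/15, -25/3)
  seg 3: right by d9 = 64/15 → (0, -25/3)
  seg 4: right by d7 = 10/3 → (10/3, -25/3)
  seg 5: right by d6 = 11/6 → (31/6, -25/3)
  seg 6: down by d3 = 3 → (31/6, -34/3)
  seg 7: left by d7 = 10/3 → (11/6, -34/3)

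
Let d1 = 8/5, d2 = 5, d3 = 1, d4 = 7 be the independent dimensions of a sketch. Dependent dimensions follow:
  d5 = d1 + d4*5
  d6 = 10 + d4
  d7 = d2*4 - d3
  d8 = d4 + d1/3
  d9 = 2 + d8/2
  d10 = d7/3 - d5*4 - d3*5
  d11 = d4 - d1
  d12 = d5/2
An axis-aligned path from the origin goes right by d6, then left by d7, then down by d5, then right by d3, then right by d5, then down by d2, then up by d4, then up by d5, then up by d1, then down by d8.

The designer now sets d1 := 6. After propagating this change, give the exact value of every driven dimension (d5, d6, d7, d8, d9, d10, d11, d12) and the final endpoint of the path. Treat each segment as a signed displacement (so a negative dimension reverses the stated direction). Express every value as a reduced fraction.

d5 = 41
d6 = 17
d7 = 19
d8 = 9
d9 = 13/2
d10 = -488/3
d11 = 1
d12 = 41/2
endpoint = (40, -1)

Apply edit: d1 := 6
  d5 = d1 + d4*5 = 41
  d6 = 10 + d4 = 17
  d7 = d2*4 - d3 = 19
  d8 = d4 + d1/3 = 9
  d9 = 2 + d8/2 = 13/2
  d10 = d7/3 - d5*4 - d3*5 = -488/3
  d11 = d4 - d1 = 1
  d12 = d5/2 = 41/2
Walk from origin (0, 0):
  seg 1: right by d6 = 17 → (17, 0)
  seg 2: left by d7 = 19 → (-2, 0)
  seg 3: down by d5 = 41 → (-2, -41)
  seg 4: right by d3 = 1 → (-1, -41)
  seg 5: right by d5 = 41 → (40, -41)
  seg 6: down by d2 = 5 → (40, -46)
  seg 7: up by d4 = 7 → (40, -39)
  seg 8: up by d5 = 41 → (40, 2)
  seg 9: up by d1 = 6 → (40, 8)
  seg 10: down by d8 = 9 → (40, -1)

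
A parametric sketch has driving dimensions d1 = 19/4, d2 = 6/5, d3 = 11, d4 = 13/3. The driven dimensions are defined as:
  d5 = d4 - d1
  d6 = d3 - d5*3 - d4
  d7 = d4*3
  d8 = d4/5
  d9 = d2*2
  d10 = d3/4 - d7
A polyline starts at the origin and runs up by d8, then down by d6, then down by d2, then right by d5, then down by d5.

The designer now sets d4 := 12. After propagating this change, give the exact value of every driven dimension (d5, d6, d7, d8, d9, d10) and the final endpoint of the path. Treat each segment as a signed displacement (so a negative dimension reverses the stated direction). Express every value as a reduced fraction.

Apply edit: d4 := 12
  d5 = d4 - d1 = 29/4
  d6 = d3 - d5*3 - d4 = -91/4
  d7 = d4*3 = 36
  d8 = d4/5 = 12/5
  d9 = d2*2 = 12/5
  d10 = d3/4 - d7 = -133/4
Walk from origin (0, 0):
  seg 1: up by d8 = 12/5 → (0, 12/5)
  seg 2: down by d6 = -91/4 → (0, 503/20)
  seg 3: down by d2 = 6/5 → (0, 479/20)
  seg 4: right by d5 = 29/4 → (29/4, 479/20)
  seg 5: down by d5 = 29/4 → (29/4, 167/10)

d5 = 29/4
d6 = -91/4
d7 = 36
d8 = 12/5
d9 = 12/5
d10 = -133/4
endpoint = (29/4, 167/10)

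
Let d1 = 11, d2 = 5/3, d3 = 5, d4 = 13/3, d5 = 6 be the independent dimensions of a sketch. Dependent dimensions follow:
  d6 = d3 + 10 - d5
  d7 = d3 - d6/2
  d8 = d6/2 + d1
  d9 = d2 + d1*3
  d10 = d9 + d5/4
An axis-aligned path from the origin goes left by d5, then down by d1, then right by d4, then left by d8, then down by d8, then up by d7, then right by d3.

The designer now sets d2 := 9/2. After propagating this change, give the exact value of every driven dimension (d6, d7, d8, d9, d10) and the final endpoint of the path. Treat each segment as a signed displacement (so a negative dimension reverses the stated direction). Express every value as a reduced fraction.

d6 = 9
d7 = 1/2
d8 = 31/2
d9 = 75/2
d10 = 39
endpoint = (-73/6, -26)

Apply edit: d2 := 9/2
  d6 = d3 + 10 - d5 = 9
  d7 = d3 - d6/2 = 1/2
  d8 = d6/2 + d1 = 31/2
  d9 = d2 + d1*3 = 75/2
  d10 = d9 + d5/4 = 39
Walk from origin (0, 0):
  seg 1: left by d5 = 6 → (-6, 0)
  seg 2: down by d1 = 11 → (-6, -11)
  seg 3: right by d4 = 13/3 → (-5/3, -11)
  seg 4: left by d8 = 31/2 → (-103/6, -11)
  seg 5: down by d8 = 31/2 → (-103/6, -53/2)
  seg 6: up by d7 = 1/2 → (-103/6, -26)
  seg 7: right by d3 = 5 → (-73/6, -26)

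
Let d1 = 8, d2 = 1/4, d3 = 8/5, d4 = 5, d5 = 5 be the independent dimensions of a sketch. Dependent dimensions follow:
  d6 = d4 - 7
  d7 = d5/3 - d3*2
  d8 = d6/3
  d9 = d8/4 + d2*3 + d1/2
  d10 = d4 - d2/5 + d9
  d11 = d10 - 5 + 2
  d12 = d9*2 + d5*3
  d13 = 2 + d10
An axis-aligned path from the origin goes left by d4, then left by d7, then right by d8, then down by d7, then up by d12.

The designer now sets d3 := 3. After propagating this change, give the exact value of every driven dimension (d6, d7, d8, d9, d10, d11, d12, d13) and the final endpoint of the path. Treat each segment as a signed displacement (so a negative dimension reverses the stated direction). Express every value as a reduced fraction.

d6 = -2
d7 = -13/3
d8 = -2/3
d9 = 55/12
d10 = 143/15
d11 = 98/15
d12 = 145/6
d13 = 173/15
endpoint = (-4/3, 57/2)

Apply edit: d3 := 3
  d6 = d4 - 7 = -2
  d7 = d5/3 - d3*2 = -13/3
  d8 = d6/3 = -2/3
  d9 = d8/4 + d2*3 + d1/2 = 55/12
  d10 = d4 - d2/5 + d9 = 143/15
  d11 = d10 - 5 + 2 = 98/15
  d12 = d9*2 + d5*3 = 145/6
  d13 = 2 + d10 = 173/15
Walk from origin (0, 0):
  seg 1: left by d4 = 5 → (-5, 0)
  seg 2: left by d7 = -13/3 → (-2/3, 0)
  seg 3: right by d8 = -2/3 → (-4/3, 0)
  seg 4: down by d7 = -13/3 → (-4/3, 13/3)
  seg 5: up by d12 = 145/6 → (-4/3, 57/2)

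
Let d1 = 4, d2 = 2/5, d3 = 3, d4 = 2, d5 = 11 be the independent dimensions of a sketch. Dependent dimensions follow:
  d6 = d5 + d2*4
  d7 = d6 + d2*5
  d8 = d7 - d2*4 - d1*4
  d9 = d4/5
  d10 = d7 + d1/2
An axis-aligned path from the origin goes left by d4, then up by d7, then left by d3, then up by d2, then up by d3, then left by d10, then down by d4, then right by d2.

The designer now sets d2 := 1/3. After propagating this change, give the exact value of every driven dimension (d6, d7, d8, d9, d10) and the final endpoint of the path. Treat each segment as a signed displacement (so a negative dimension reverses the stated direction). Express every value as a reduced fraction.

Apply edit: d2 := 1/3
  d6 = d5 + d2*4 = 37/3
  d7 = d6 + d2*5 = 14
  d8 = d7 - d2*4 - d1*4 = -10/3
  d9 = d4/5 = 2/5
  d10 = d7 + d1/2 = 16
Walk from origin (0, 0):
  seg 1: left by d4 = 2 → (-2, 0)
  seg 2: up by d7 = 14 → (-2, 14)
  seg 3: left by d3 = 3 → (-5, 14)
  seg 4: up by d2 = 1/3 → (-5, 43/3)
  seg 5: up by d3 = 3 → (-5, 52/3)
  seg 6: left by d10 = 16 → (-21, 52/3)
  seg 7: down by d4 = 2 → (-21, 46/3)
  seg 8: right by d2 = 1/3 → (-62/3, 46/3)

d6 = 37/3
d7 = 14
d8 = -10/3
d9 = 2/5
d10 = 16
endpoint = (-62/3, 46/3)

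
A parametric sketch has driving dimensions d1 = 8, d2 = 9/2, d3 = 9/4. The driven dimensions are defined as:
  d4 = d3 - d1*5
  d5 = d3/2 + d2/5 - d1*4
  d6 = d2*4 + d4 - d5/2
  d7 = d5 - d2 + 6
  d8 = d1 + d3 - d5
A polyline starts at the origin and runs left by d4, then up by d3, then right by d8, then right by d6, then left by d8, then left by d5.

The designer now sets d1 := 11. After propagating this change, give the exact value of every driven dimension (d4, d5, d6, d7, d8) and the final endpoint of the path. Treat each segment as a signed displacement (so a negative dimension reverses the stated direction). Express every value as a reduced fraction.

Apply edit: d1 := 11
  d4 = d3 - d1*5 = -211/4
  d5 = d3/2 + d2/5 - d1*4 = -1679/40
  d6 = d2*4 + d4 - d5/2 = -1101/80
  d7 = d5 - d2 + 6 = -1619/40
  d8 = d1 + d3 - d5 = 2209/40
Walk from origin (0, 0):
  seg 1: left by d4 = -211/4 → (211/4, 0)
  seg 2: up by d3 = 9/4 → (211/4, 9/4)
  seg 3: right by d8 = 2209/40 → (4319/40, 9/4)
  seg 4: right by d6 = -1101/80 → (7537/80, 9/4)
  seg 5: left by d8 = 2209/40 → (3119/80, 9/4)
  seg 6: left by d5 = -1679/40 → (6477/80, 9/4)

d4 = -211/4
d5 = -1679/40
d6 = -1101/80
d7 = -1619/40
d8 = 2209/40
endpoint = (6477/80, 9/4)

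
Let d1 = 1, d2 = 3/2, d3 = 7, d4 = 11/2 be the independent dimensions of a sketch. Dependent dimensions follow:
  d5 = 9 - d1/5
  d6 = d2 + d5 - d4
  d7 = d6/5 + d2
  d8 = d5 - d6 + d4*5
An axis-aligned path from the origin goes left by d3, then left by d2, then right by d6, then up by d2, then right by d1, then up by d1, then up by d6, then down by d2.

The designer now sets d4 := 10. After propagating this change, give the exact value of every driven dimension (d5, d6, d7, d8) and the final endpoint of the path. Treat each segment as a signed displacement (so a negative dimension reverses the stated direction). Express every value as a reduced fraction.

d5 = 44/5
d6 = 3/10
d7 = 39/25
d8 = 117/2
endpoint = (-36/5, 13/10)

Apply edit: d4 := 10
  d5 = 9 - d1/5 = 44/5
  d6 = d2 + d5 - d4 = 3/10
  d7 = d6/5 + d2 = 39/25
  d8 = d5 - d6 + d4*5 = 117/2
Walk from origin (0, 0):
  seg 1: left by d3 = 7 → (-7, 0)
  seg 2: left by d2 = 3/2 → (-17/2, 0)
  seg 3: right by d6 = 3/10 → (-41/5, 0)
  seg 4: up by d2 = 3/2 → (-41/5, 3/2)
  seg 5: right by d1 = 1 → (-36/5, 3/2)
  seg 6: up by d1 = 1 → (-36/5, 5/2)
  seg 7: up by d6 = 3/10 → (-36/5, 14/5)
  seg 8: down by d2 = 3/2 → (-36/5, 13/10)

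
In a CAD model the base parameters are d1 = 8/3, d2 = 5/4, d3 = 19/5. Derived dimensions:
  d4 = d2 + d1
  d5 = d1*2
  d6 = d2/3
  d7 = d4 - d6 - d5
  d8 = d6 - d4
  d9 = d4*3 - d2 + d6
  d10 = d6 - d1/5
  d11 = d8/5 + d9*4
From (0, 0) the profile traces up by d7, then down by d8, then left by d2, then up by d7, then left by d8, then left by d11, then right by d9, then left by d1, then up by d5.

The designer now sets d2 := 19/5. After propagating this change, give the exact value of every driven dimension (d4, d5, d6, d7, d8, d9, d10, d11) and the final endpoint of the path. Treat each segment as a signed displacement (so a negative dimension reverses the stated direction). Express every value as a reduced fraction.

d4 = 97/15
d5 = 16/3
d6 = 19/15
d7 = -2/15
d8 = -26/5
d9 = 253/15
d10 = 11/15
d11 = 4982/75
endpoint = (-3812/75, 154/15)

Apply edit: d2 := 19/5
  d4 = d2 + d1 = 97/15
  d5 = d1*2 = 16/3
  d6 = d2/3 = 19/15
  d7 = d4 - d6 - d5 = -2/15
  d8 = d6 - d4 = -26/5
  d9 = d4*3 - d2 + d6 = 253/15
  d10 = d6 - d1/5 = 11/15
  d11 = d8/5 + d9*4 = 4982/75
Walk from origin (0, 0):
  seg 1: up by d7 = -2/15 → (0, -2/15)
  seg 2: down by d8 = -26/5 → (0, 76/15)
  seg 3: left by d2 = 19/5 → (-19/5, 76/15)
  seg 4: up by d7 = -2/15 → (-19/5, 74/15)
  seg 5: left by d8 = -26/5 → (7/5, 74/15)
  seg 6: left by d11 = 4982/75 → (-4877/75, 74/15)
  seg 7: right by d9 = 253/15 → (-1204/25, 74/15)
  seg 8: left by d1 = 8/3 → (-3812/75, 74/15)
  seg 9: up by d5 = 16/3 → (-3812/75, 154/15)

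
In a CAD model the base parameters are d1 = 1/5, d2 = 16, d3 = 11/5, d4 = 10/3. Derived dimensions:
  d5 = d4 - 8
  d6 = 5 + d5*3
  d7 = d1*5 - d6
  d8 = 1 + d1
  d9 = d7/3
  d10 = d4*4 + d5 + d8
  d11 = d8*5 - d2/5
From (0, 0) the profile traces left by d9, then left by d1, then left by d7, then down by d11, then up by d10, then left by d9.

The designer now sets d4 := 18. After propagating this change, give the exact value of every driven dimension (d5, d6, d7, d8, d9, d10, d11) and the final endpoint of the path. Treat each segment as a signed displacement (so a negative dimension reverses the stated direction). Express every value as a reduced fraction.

d5 = 10
d6 = 35
d7 = -34
d8 = 6/5
d9 = -34/3
d10 = 416/5
d11 = 14/5
endpoint = (847/15, 402/5)

Apply edit: d4 := 18
  d5 = d4 - 8 = 10
  d6 = 5 + d5*3 = 35
  d7 = d1*5 - d6 = -34
  d8 = 1 + d1 = 6/5
  d9 = d7/3 = -34/3
  d10 = d4*4 + d5 + d8 = 416/5
  d11 = d8*5 - d2/5 = 14/5
Walk from origin (0, 0):
  seg 1: left by d9 = -34/3 → (34/3, 0)
  seg 2: left by d1 = 1/5 → (167/15, 0)
  seg 3: left by d7 = -34 → (677/15, 0)
  seg 4: down by d11 = 14/5 → (677/15, -14/5)
  seg 5: up by d10 = 416/5 → (677/15, 402/5)
  seg 6: left by d9 = -34/3 → (847/15, 402/5)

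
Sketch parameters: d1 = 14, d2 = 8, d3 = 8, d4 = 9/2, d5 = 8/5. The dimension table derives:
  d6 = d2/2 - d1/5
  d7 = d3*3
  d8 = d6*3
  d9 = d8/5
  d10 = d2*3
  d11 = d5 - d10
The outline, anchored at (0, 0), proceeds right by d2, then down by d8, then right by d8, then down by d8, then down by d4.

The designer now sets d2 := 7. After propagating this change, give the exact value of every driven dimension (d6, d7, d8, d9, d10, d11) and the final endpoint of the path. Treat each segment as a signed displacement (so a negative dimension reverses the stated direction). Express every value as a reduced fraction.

Apply edit: d2 := 7
  d6 = d2/2 - d1/5 = 7/10
  d7 = d3*3 = 24
  d8 = d6*3 = 21/10
  d9 = d8/5 = 21/50
  d10 = d2*3 = 21
  d11 = d5 - d10 = -97/5
Walk from origin (0, 0):
  seg 1: right by d2 = 7 → (7, 0)
  seg 2: down by d8 = 21/10 → (7, -21/10)
  seg 3: right by d8 = 21/10 → (91/10, -21/10)
  seg 4: down by d8 = 21/10 → (91/10, -21/5)
  seg 5: down by d4 = 9/2 → (91/10, -87/10)

d6 = 7/10
d7 = 24
d8 = 21/10
d9 = 21/50
d10 = 21
d11 = -97/5
endpoint = (91/10, -87/10)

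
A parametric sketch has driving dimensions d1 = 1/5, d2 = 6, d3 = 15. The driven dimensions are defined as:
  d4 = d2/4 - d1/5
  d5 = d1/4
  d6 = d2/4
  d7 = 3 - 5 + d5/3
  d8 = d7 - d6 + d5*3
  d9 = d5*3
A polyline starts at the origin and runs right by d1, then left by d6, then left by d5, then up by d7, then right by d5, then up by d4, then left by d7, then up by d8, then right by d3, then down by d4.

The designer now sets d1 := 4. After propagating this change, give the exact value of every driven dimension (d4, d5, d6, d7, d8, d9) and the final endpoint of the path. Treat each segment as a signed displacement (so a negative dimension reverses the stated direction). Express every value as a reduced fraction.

Apply edit: d1 := 4
  d4 = d2/4 - d1/5 = 7/10
  d5 = d1/4 = 1
  d6 = d2/4 = 3/2
  d7 = 3 - 5 + d5/3 = -5/3
  d8 = d7 - d6 + d5*3 = -1/6
  d9 = d5*3 = 3
Walk from origin (0, 0):
  seg 1: right by d1 = 4 → (4, 0)
  seg 2: left by d6 = 3/2 → (5/2, 0)
  seg 3: left by d5 = 1 → (3/2, 0)
  seg 4: up by d7 = -5/3 → (3/2, -5/3)
  seg 5: right by d5 = 1 → (5/2, -5/3)
  seg 6: up by d4 = 7/10 → (5/2, -29/30)
  seg 7: left by d7 = -5/3 → (25/6, -29/30)
  seg 8: up by d8 = -1/6 → (25/6, -17/15)
  seg 9: right by d3 = 15 → (115/6, -17/15)
  seg 10: down by d4 = 7/10 → (115/6, -11/6)

d4 = 7/10
d5 = 1
d6 = 3/2
d7 = -5/3
d8 = -1/6
d9 = 3
endpoint = (115/6, -11/6)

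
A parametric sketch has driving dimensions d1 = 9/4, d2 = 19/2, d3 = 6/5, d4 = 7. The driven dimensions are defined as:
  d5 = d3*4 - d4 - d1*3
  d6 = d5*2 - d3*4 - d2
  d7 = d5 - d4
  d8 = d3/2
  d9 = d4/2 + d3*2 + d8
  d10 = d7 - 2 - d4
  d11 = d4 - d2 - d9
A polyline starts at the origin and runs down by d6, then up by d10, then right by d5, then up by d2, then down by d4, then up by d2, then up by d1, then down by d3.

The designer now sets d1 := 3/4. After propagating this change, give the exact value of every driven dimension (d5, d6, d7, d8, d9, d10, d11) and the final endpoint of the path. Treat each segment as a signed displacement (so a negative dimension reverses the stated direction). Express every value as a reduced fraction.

d5 = -89/20
d6 = -116/5
d7 = -229/20
d8 = 3/5
d9 = 13/2
d10 = -409/20
d11 = -9
endpoint = (-89/20, 143/10)

Apply edit: d1 := 3/4
  d5 = d3*4 - d4 - d1*3 = -89/20
  d6 = d5*2 - d3*4 - d2 = -116/5
  d7 = d5 - d4 = -229/20
  d8 = d3/2 = 3/5
  d9 = d4/2 + d3*2 + d8 = 13/2
  d10 = d7 - 2 - d4 = -409/20
  d11 = d4 - d2 - d9 = -9
Walk from origin (0, 0):
  seg 1: down by d6 = -116/5 → (0, 116/5)
  seg 2: up by d10 = -409/20 → (0, 11/4)
  seg 3: right by d5 = -89/20 → (-89/20, 11/4)
  seg 4: up by d2 = 19/2 → (-89/20, 49/4)
  seg 5: down by d4 = 7 → (-89/20, 21/4)
  seg 6: up by d2 = 19/2 → (-89/20, 59/4)
  seg 7: up by d1 = 3/4 → (-89/20, 31/2)
  seg 8: down by d3 = 6/5 → (-89/20, 143/10)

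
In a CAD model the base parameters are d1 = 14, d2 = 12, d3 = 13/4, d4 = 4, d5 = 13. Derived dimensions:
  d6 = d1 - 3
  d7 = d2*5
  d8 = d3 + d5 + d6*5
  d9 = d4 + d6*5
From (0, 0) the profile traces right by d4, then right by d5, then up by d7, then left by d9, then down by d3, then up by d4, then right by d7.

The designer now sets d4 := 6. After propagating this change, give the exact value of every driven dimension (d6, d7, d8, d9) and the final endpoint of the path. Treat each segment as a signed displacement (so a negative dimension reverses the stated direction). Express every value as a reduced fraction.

Apply edit: d4 := 6
  d6 = d1 - 3 = 11
  d7 = d2*5 = 60
  d8 = d3 + d5 + d6*5 = 285/4
  d9 = d4 + d6*5 = 61
Walk from origin (0, 0):
  seg 1: right by d4 = 6 → (6, 0)
  seg 2: right by d5 = 13 → (19, 0)
  seg 3: up by d7 = 60 → (19, 60)
  seg 4: left by d9 = 61 → (-42, 60)
  seg 5: down by d3 = 13/4 → (-42, 227/4)
  seg 6: up by d4 = 6 → (-42, 251/4)
  seg 7: right by d7 = 60 → (18, 251/4)

d6 = 11
d7 = 60
d8 = 285/4
d9 = 61
endpoint = (18, 251/4)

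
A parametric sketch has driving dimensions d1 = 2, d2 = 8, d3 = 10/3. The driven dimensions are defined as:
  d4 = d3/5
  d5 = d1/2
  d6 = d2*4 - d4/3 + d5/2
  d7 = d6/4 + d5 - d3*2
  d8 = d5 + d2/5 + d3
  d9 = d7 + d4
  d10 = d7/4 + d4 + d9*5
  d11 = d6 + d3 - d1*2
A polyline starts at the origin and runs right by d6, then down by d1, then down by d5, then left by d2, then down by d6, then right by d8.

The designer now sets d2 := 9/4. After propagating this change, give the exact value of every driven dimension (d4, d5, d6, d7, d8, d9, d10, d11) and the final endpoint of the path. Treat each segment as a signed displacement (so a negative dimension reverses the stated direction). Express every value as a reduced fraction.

Apply edit: d2 := 9/4
  d4 = d3/5 = 2/3
  d5 = d1/2 = 1
  d6 = d2*4 - d4/3 + d5/2 = 167/18
  d7 = d6/4 + d5 - d3*2 = -241/72
  d8 = d5 + d2/5 + d3 = 287/60
  d9 = d7 + d4 = -193/72
  d10 = d7/4 + d4 + d9*5 = -1303/96
  d11 = d6 + d3 - d1*2 = 155/18
Walk from origin (0, 0):
  seg 1: right by d6 = 167/18 → (167/18, 0)
  seg 2: down by d1 = 2 → (167/18, -2)
  seg 3: down by d5 = 1 → (167/18, -3)
  seg 4: left by d2 = 9/4 → (253/36, -3)
  seg 5: down by d6 = 167/18 → (253/36, -221/18)
  seg 6: right by d8 = 287/60 → (1063/90, -221/18)

d4 = 2/3
d5 = 1
d6 = 167/18
d7 = -241/72
d8 = 287/60
d9 = -193/72
d10 = -1303/96
d11 = 155/18
endpoint = (1063/90, -221/18)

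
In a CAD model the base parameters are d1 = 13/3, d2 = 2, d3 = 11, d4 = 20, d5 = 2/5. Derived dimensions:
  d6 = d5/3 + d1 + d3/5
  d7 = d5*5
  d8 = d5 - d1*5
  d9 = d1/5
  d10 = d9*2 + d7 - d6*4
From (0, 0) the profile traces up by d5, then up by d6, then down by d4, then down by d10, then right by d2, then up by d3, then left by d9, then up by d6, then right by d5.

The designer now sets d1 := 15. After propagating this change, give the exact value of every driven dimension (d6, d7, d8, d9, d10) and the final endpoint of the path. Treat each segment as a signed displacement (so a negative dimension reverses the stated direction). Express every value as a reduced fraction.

d6 = 52/3
d7 = 2
d8 = -373/5
d9 = 3
d10 = -184/3
endpoint = (-3/5, 437/5)

Apply edit: d1 := 15
  d6 = d5/3 + d1 + d3/5 = 52/3
  d7 = d5*5 = 2
  d8 = d5 - d1*5 = -373/5
  d9 = d1/5 = 3
  d10 = d9*2 + d7 - d6*4 = -184/3
Walk from origin (0, 0):
  seg 1: up by d5 = 2/5 → (0, 2/5)
  seg 2: up by d6 = 52/3 → (0, 266/15)
  seg 3: down by d4 = 20 → (0, -34/15)
  seg 4: down by d10 = -184/3 → (0, 886/15)
  seg 5: right by d2 = 2 → (2, 886/15)
  seg 6: up by d3 = 11 → (2, 1051/15)
  seg 7: left by d9 = 3 → (-1, 1051/15)
  seg 8: up by d6 = 52/3 → (-1, 437/5)
  seg 9: right by d5 = 2/5 → (-3/5, 437/5)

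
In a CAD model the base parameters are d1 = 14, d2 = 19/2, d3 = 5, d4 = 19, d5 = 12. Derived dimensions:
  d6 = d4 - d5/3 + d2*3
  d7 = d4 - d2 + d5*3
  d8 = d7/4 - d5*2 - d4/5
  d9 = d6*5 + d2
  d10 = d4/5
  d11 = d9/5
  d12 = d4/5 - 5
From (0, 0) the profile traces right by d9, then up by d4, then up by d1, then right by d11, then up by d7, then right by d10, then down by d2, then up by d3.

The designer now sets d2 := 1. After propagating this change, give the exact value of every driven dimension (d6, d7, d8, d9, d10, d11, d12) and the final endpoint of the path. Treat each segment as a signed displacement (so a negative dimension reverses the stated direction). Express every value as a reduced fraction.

d6 = 18
d7 = 54
d8 = -143/10
d9 = 91
d10 = 19/5
d11 = 91/5
d12 = -6/5
endpoint = (113, 91)

Apply edit: d2 := 1
  d6 = d4 - d5/3 + d2*3 = 18
  d7 = d4 - d2 + d5*3 = 54
  d8 = d7/4 - d5*2 - d4/5 = -143/10
  d9 = d6*5 + d2 = 91
  d10 = d4/5 = 19/5
  d11 = d9/5 = 91/5
  d12 = d4/5 - 5 = -6/5
Walk from origin (0, 0):
  seg 1: right by d9 = 91 → (91, 0)
  seg 2: up by d4 = 19 → (91, 19)
  seg 3: up by d1 = 14 → (91, 33)
  seg 4: right by d11 = 91/5 → (546/5, 33)
  seg 5: up by d7 = 54 → (546/5, 87)
  seg 6: right by d10 = 19/5 → (113, 87)
  seg 7: down by d2 = 1 → (113, 86)
  seg 8: up by d3 = 5 → (113, 91)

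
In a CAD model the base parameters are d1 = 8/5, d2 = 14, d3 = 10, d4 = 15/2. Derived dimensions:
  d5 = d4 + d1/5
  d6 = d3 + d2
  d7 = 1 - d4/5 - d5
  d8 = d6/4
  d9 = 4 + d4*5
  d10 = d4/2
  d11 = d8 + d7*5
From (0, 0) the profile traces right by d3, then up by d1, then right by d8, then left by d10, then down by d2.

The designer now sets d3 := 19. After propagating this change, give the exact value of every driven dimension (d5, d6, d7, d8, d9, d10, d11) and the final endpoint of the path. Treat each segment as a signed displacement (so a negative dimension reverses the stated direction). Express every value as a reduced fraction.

Apply edit: d3 := 19
  d5 = d4 + d1/5 = 391/50
  d6 = d3 + d2 = 33
  d7 = 1 - d4/5 - d5 = -208/25
  d8 = d6/4 = 33/4
  d9 = 4 + d4*5 = 83/2
  d10 = d4/2 = 15/4
  d11 = d8 + d7*5 = -667/20
Walk from origin (0, 0):
  seg 1: right by d3 = 19 → (19, 0)
  seg 2: up by d1 = 8/5 → (19, 8/5)
  seg 3: right by d8 = 33/4 → (109/4, 8/5)
  seg 4: left by d10 = 15/4 → (47/2, 8/5)
  seg 5: down by d2 = 14 → (47/2, -62/5)

d5 = 391/50
d6 = 33
d7 = -208/25
d8 = 33/4
d9 = 83/2
d10 = 15/4
d11 = -667/20
endpoint = (47/2, -62/5)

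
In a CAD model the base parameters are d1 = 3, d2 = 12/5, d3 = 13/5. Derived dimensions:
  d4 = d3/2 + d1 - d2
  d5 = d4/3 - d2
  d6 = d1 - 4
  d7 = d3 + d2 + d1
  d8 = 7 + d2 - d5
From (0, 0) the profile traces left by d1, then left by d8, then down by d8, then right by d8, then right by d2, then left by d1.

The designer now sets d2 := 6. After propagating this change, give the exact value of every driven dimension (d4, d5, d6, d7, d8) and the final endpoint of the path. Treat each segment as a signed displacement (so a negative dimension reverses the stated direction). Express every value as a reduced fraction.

d4 = -17/10
d5 = -197/30
d6 = -1
d7 = 58/5
d8 = 587/30
endpoint = (0, -587/30)

Apply edit: d2 := 6
  d4 = d3/2 + d1 - d2 = -17/10
  d5 = d4/3 - d2 = -197/30
  d6 = d1 - 4 = -1
  d7 = d3 + d2 + d1 = 58/5
  d8 = 7 + d2 - d5 = 587/30
Walk from origin (0, 0):
  seg 1: left by d1 = 3 → (-3, 0)
  seg 2: left by d8 = 587/30 → (-677/30, 0)
  seg 3: down by d8 = 587/30 → (-677/30, -587/30)
  seg 4: right by d8 = 587/30 → (-3, -587/30)
  seg 5: right by d2 = 6 → (3, -587/30)
  seg 6: left by d1 = 3 → (0, -587/30)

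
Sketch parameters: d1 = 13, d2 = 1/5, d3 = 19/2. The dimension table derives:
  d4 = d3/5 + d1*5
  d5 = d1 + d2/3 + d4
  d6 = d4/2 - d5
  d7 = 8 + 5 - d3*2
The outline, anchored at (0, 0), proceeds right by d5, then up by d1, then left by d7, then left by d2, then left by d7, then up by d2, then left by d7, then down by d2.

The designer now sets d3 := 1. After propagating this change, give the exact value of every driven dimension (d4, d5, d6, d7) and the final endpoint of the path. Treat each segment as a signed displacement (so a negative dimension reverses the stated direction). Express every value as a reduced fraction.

Apply edit: d3 := 1
  d4 = d3/5 + d1*5 = 326/5
  d5 = d1 + d2/3 + d4 = 1174/15
  d6 = d4/2 - d5 = -137/3
  d7 = 8 + 5 - d3*2 = 11
Walk from origin (0, 0):
  seg 1: right by d5 = 1174/15 → (1174/15, 0)
  seg 2: up by d1 = 13 → (1174/15, 13)
  seg 3: left by d7 = 11 → (1009/15, 13)
  seg 4: left by d2 = 1/5 → (1006/15, 13)
  seg 5: left by d7 = 11 → (841/15, 13)
  seg 6: up by d2 = 1/5 → (841/15, 66/5)
  seg 7: left by d7 = 11 → (676/15, 66/5)
  seg 8: down by d2 = 1/5 → (676/15, 13)

d4 = 326/5
d5 = 1174/15
d6 = -137/3
d7 = 11
endpoint = (676/15, 13)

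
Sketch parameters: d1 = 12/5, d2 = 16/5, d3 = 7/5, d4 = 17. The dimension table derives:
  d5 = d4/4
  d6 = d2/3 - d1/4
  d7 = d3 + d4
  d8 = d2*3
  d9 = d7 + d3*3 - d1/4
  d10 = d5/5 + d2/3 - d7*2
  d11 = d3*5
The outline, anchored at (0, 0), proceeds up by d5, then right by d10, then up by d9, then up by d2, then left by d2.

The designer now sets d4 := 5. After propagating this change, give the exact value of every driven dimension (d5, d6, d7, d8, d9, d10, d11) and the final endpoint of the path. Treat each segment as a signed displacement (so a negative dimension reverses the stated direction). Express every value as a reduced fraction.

Apply edit: d4 := 5
  d5 = d4/4 = 5/4
  d6 = d2/3 - d1/4 = 7/15
  d7 = d3 + d4 = 32/5
  d8 = d2*3 = 48/5
  d9 = d7 + d3*3 - d1/4 = 10
  d10 = d5/5 + d2/3 - d7*2 = -689/60
  d11 = d3*5 = 7
Walk from origin (0, 0):
  seg 1: up by d5 = 5/4 → (0, 5/4)
  seg 2: right by d10 = -689/60 → (-689/60, 5/4)
  seg 3: up by d9 = 10 → (-689/60, 45/4)
  seg 4: up by d2 = 16/5 → (-689/60, 289/20)
  seg 5: left by d2 = 16/5 → (-881/60, 289/20)

d5 = 5/4
d6 = 7/15
d7 = 32/5
d8 = 48/5
d9 = 10
d10 = -689/60
d11 = 7
endpoint = (-881/60, 289/20)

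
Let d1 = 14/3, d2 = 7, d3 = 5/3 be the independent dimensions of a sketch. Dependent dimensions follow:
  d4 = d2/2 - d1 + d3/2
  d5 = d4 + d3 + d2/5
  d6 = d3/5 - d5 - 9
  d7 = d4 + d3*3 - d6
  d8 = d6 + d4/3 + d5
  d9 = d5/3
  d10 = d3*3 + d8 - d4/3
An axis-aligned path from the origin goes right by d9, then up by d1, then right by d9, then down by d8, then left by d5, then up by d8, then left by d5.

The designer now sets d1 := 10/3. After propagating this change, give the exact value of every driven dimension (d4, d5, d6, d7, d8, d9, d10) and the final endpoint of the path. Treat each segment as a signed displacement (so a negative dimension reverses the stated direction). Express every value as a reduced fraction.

d4 = 1
d5 = 61/15
d6 = -191/15
d7 = 281/15
d8 = -25/3
d9 = 61/45
d10 = -11/3
endpoint = (-244/45, 10/3)

Apply edit: d1 := 10/3
  d4 = d2/2 - d1 + d3/2 = 1
  d5 = d4 + d3 + d2/5 = 61/15
  d6 = d3/5 - d5 - 9 = -191/15
  d7 = d4 + d3*3 - d6 = 281/15
  d8 = d6 + d4/3 + d5 = -25/3
  d9 = d5/3 = 61/45
  d10 = d3*3 + d8 - d4/3 = -11/3
Walk from origin (0, 0):
  seg 1: right by d9 = 61/45 → (61/45, 0)
  seg 2: up by d1 = 10/3 → (61/45, 10/3)
  seg 3: right by d9 = 61/45 → (122/45, 10/3)
  seg 4: down by d8 = -25/3 → (122/45, 35/3)
  seg 5: left by d5 = 61/15 → (-61/45, 35/3)
  seg 6: up by d8 = -25/3 → (-61/45, 10/3)
  seg 7: left by d5 = 61/15 → (-244/45, 10/3)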